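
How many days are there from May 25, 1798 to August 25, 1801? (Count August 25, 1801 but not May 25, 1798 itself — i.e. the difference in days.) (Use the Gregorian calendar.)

May 25, 1798 → May 25, 1799: 365 days.
May 25, 1799 → May 25, 1800: 365 days.
May 25, 1800 → May 25, 1801: 365 days.
May 25, 1801 → Jun 25, 1801: 31 days (May has 31).
Jun 25, 1801 → Jul 25, 1801: 30 days (June has 30).
Jul 25, 1801 → Aug 25, 1801: 31 days.
Total: 1187 days.

1187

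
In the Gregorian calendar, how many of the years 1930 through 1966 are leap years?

9

Multiples of 4 in [1930,1966]: 9.
Of those, multiples of 100: 0 (not leap unless ÷400).
Multiples of 400: 0.
Leap years = 9 − 0 + 0 = 9.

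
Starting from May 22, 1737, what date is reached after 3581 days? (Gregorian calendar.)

+365 (one year) → May 22, 1738 (3216 left).
+365 (one year) → May 22, 1739 (2851 left).
+366 (one year; includes Feb 29, 1740) → May 22, 1740 (2485 left).
+365 (one year) → May 22, 1741 (2120 left).
+365 (one year) → May 22, 1742 (1755 left).
+365 (one year) → May 22, 1743 (1390 left).
+366 (one year; includes Feb 29, 1744) → May 22, 1744 (1024 left).
+365 (one year) → May 22, 1745 (659 left).
+365 (one year) → May 22, 1746 (294 left).
May has 31 days: +10 → Jun 1, 1746 (284 left).
Jun has 30 days: +30 → Jul 1, 1746 (254 left).
Jul has 31 days: +31 → Aug 1, 1746 (223 left).
Aug has 31 days: +31 → Sep 1, 1746 (192 left).
Sep has 30 days: +30 → Oct 1, 1746 (162 left).
Oct has 31 days: +31 → Nov 1, 1746 (131 left).
Nov has 30 days: +30 → Dec 1, 1746 (101 left).
Dec has 31 days: +31 → Jan 1, 1747 (70 left).
Jan has 31 days: +31 → Feb 1, 1747 (39 left).
Feb has 28 days: +28 → Mar 1, 1747 (11 left).
+11 → Mar 12, 1747.

March 12, 1747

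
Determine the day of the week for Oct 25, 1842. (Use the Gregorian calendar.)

Doomsday rule: the anchor day for the 1800s is Friday. For year 42: 42÷12 = 3 r 6, and 6÷4 = 1, so 3+6+1 = 10.
Friday + 10 ≡ Monday — that's 1842's doomsday.
In October the doomsday date is Oct 10.
Oct 25 is 15 days after Oct 10; 15 mod 7 = 1, so Monday + 1 = Tuesday.

Tuesday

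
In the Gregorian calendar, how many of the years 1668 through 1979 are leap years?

Multiples of 4 in [1668,1979]: 78.
Of those, multiples of 100: 3 (not leap unless ÷400).
Multiples of 400: 0.
Leap years = 78 − 3 + 0 = 75.

75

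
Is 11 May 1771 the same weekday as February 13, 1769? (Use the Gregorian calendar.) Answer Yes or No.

No

From Feb 13, 1769 to May 11, 1771 is 817 days.
817 mod 7 = 5, so they are different weekdays.
(Feb 13, 1769 is a Monday; May 11, 1771 is a Saturday.)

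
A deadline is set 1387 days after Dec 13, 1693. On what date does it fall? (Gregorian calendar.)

September 30, 1697

+365 (one year) → Dec 13, 1694 (1022 left).
+365 (one year) → Dec 13, 1695 (657 left).
+366 (one year; includes Feb 29, 1696) → Dec 13, 1696 (291 left).
Dec has 31 days: +19 → Jan 1, 1697 (272 left).
Jan has 31 days: +31 → Feb 1, 1697 (241 left).
Feb has 28 days: +28 → Mar 1, 1697 (213 left).
Mar has 31 days: +31 → Apr 1, 1697 (182 left).
Apr has 30 days: +30 → May 1, 1697 (152 left).
May has 31 days: +31 → Jun 1, 1697 (121 left).
Jun has 30 days: +30 → Jul 1, 1697 (91 left).
Jul has 31 days: +31 → Aug 1, 1697 (60 left).
Aug has 31 days: +31 → Sep 1, 1697 (29 left).
+29 → Sep 30, 1697.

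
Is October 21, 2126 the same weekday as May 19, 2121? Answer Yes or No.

From May 19, 2121 to Oct 21, 2126 is 1981 days.
1981 mod 7 = 0, so they are the same weekday.
(May 19, 2121 is a Monday; Oct 21, 2126 is a Monday.)

Yes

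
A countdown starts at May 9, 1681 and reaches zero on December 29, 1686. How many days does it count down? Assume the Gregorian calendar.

May 9, 1681 → May 9, 1682: 365 days.
May 9, 1682 → May 9, 1683: 365 days.
May 9, 1683 → May 9, 1684: 366 days (Feb 29, 1684 is in that span).
May 9, 1684 → May 9, 1685: 365 days.
May 9, 1685 → May 9, 1686: 365 days.
May 9, 1686 → Jun 9, 1686: 31 days (May has 31).
Jun 9, 1686 → Jul 9, 1686: 30 days (June has 30).
Jul 9, 1686 → Aug 9, 1686: 31 days (July has 31).
Aug 9, 1686 → Sep 9, 1686: 31 days (August has 31).
Sep 9, 1686 → Oct 9, 1686: 30 days (September has 30).
Oct 9, 1686 → Nov 9, 1686: 31 days (October has 31).
Nov 9, 1686 → Dec 9, 1686: 30 days (November has 30).
Dec 9, 1686 → Dec 29, 1686: 20 days.
Total: 2060 days.

2060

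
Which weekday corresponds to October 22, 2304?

Doomsday rule: the anchor day for the 2300s is Wednesday. For year 04: 4÷12 = 0 r 4, and 4÷4 = 1, so 0+4+1 = 5.
Wednesday + 5 ≡ Monday — that's 2304's doomsday.
In October the doomsday date is Oct 10.
Oct 22 is 12 days after Oct 10; 12 mod 7 = 5, so Monday + 5 = Saturday.

Saturday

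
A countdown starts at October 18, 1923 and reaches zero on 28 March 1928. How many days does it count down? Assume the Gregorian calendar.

1623

Oct 18, 1923 → Oct 18, 1924: 366 days (Feb 29, 1924 is in that span).
Oct 18, 1924 → Oct 18, 1925: 365 days.
Oct 18, 1925 → Oct 18, 1926: 365 days.
Oct 18, 1926 → Oct 18, 1927: 365 days.
Oct 18, 1927 → Nov 18, 1927: 31 days (October has 31).
Nov 18, 1927 → Dec 18, 1927: 30 days (November has 30).
Dec 18, 1927 → Jan 18, 1928: 31 days (December has 31).
Jan 18, 1928 → Feb 18, 1928: 31 days (January has 31).
Feb 18, 1928 → Mar 18, 1928: 29 days (February has 29).
Mar 18, 1928 → Mar 28, 1928: 10 days.
Total: 1623 days.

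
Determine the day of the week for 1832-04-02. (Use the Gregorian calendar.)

Monday

Doomsday rule: the anchor day for the 1800s is Friday. For year 32: 32÷12 = 2 r 8, and 8÷4 = 2, so 2+8+2 = 12.
Friday + 12 ≡ Wednesday — that's 1832's doomsday.
In April the doomsday date is Apr 4.
Apr 2 is 2 days before Apr 4; 2 mod 7 = 2, so Wednesday − 2 = Monday.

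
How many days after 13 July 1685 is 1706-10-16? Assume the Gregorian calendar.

7764

Jul 13, 1685 → Jul 13, 1686: 365 days.
Jul 13, 1686 → Jul 13, 1687: 365 days.
Jul 13, 1687 → Jul 13, 1688: 366 days (Feb 29, 1688 is in that span).
Jul 13, 1688 → Jul 13, 1689: 365 days.
Jul 13, 1689 → Jul 13, 1690: 365 days.
Jul 13, 1690 → Jul 13, 1691: 365 days.
Jul 13, 1691 → Jul 13, 1692: 366 days (Feb 29, 1692 is in that span).
Jul 13, 1692 → Jul 13, 1693: 365 days.
Jul 13, 1693 → Jul 13, 1694: 365 days.
Jul 13, 1694 → Jul 13, 1695: 365 days.
Jul 13, 1695 → Jul 13, 1696: 366 days (Feb 29, 1696 is in that span).
Jul 13, 1696 → Jul 13, 1697: 365 days.
Jul 13, 1697 → Jul 13, 1698: 365 days.
Jul 13, 1698 → Jul 13, 1699: 365 days.
Jul 13, 1699 → Jul 13, 1700: 365 days.
Jul 13, 1700 → Jul 13, 1701: 365 days.
Jul 13, 1701 → Jul 13, 1702: 365 days.
Jul 13, 1702 → Jul 13, 1703: 365 days.
Jul 13, 1703 → Jul 13, 1704: 366 days (Feb 29, 1704 is in that span).
Jul 13, 1704 → Jul 13, 1705: 365 days.
Jul 13, 1705 → Jul 13, 1706: 365 days.
Jul 13, 1706 → Aug 13, 1706: 31 days (July has 31).
Aug 13, 1706 → Sep 13, 1706: 31 days (August has 31).
Sep 13, 1706 → Oct 13, 1706: 30 days (September has 30).
Oct 13, 1706 → Oct 16, 1706: 3 days.
Total: 7764 days.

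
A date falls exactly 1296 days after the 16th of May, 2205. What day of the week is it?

May 16, 2205 is a Thursday.
1296 mod 7 = 1, so 1296 days after a Thursday is Thursday + 1 = Friday.

Friday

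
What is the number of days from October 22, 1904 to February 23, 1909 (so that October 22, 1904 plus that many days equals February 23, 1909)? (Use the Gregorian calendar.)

Oct 22, 1904 → Oct 22, 1905: 365 days.
Oct 22, 1905 → Oct 22, 1906: 365 days.
Oct 22, 1906 → Oct 22, 1907: 365 days.
Oct 22, 1907 → Oct 22, 1908: 366 days (Feb 29, 1908 is in that span).
Oct 22, 1908 → Nov 22, 1908: 31 days (October has 31).
Nov 22, 1908 → Dec 22, 1908: 30 days (November has 30).
Dec 22, 1908 → Jan 22, 1909: 31 days (December has 31).
Jan 22, 1909 → Feb 22, 1909: 31 days (January has 31).
Feb 22, 1909 → Feb 23, 1909: 1 days.
Total: 1585 days.

1585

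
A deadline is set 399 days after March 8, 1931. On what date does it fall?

April 10, 1932

Mar has 31 days: +24 → Apr 1, 1931 (375 left).
Apr has 30 days: +30 → May 1, 1931 (345 left).
May has 31 days: +31 → Jun 1, 1931 (314 left).
Jun has 30 days: +30 → Jul 1, 1931 (284 left).
Jul has 31 days: +31 → Aug 1, 1931 (253 left).
Aug has 31 days: +31 → Sep 1, 1931 (222 left).
Sep has 30 days: +30 → Oct 1, 1931 (192 left).
Oct has 31 days: +31 → Nov 1, 1931 (161 left).
Nov has 30 days: +30 → Dec 1, 1931 (131 left).
Dec has 31 days: +31 → Jan 1, 1932 (100 left).
Jan has 31 days: +31 → Feb 1, 1932 (69 left).
Feb has 29 days: +29 → Mar 1, 1932 (40 left).
Mar has 31 days: +31 → Apr 1, 1932 (9 left).
+9 → Apr 10, 1932.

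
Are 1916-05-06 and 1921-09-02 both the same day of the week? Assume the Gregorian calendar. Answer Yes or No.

From May 6, 1916 to Sep 2, 1921 is 1945 days.
1945 mod 7 = 6, so they are different weekdays.
(May 6, 1916 is a Saturday; Sep 2, 1921 is a Friday.)

No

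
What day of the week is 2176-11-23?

Saturday

Doomsday rule: the anchor day for the 2100s is Sunday. For year 76: 76÷12 = 6 r 4, and 4÷4 = 1, so 6+4+1 = 11.
Sunday + 11 ≡ Thursday — that's 2176's doomsday.
In November the doomsday date is Nov 7.
Nov 23 is 16 days after Nov 7; 16 mod 7 = 2, so Thursday + 2 = Saturday.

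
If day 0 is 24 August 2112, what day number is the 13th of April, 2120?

Aug 24, 2112 → Aug 24, 2113: 365 days.
Aug 24, 2113 → Aug 24, 2114: 365 days.
Aug 24, 2114 → Aug 24, 2115: 365 days.
Aug 24, 2115 → Aug 24, 2116: 366 days (Feb 29, 2116 is in that span).
Aug 24, 2116 → Aug 24, 2117: 365 days.
Aug 24, 2117 → Aug 24, 2118: 365 days.
Aug 24, 2118 → Aug 24, 2119: 365 days.
Aug 24, 2119 → Sep 24, 2119: 31 days (August has 31).
Sep 24, 2119 → Oct 24, 2119: 30 days (September has 30).
Oct 24, 2119 → Nov 24, 2119: 31 days (October has 31).
Nov 24, 2119 → Dec 24, 2119: 30 days (November has 30).
Dec 24, 2119 → Jan 24, 2120: 31 days (December has 31).
Jan 24, 2120 → Feb 24, 2120: 31 days (January has 31).
Feb 24, 2120 → Mar 24, 2120: 29 days (February has 29).
Mar 24, 2120 → Apr 13, 2120: 20 days.
Total: 2789 days.

2789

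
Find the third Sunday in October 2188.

October 19, 2188

October 1, 2188 is a Wednesday.
The first Sunday is therefore October 5 (4 days later).
The third Sunday is 5 + 2×7 = October 19.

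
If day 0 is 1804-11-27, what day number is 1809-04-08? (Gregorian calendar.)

Nov 27, 1804 → Nov 27, 1805: 365 days.
Nov 27, 1805 → Nov 27, 1806: 365 days.
Nov 27, 1806 → Nov 27, 1807: 365 days.
Nov 27, 1807 → Nov 27, 1808: 366 days (Feb 29, 1808 is in that span).
Nov 27, 1808 → Dec 27, 1808: 30 days (November has 30).
Dec 27, 1808 → Jan 27, 1809: 31 days (December has 31).
Jan 27, 1809 → Feb 27, 1809: 31 days (January has 31).
Feb 27, 1809 → Mar 27, 1809: 28 days (February has 28).
Mar 27, 1809 → Apr 8, 1809: 12 days.
Total: 1593 days.

1593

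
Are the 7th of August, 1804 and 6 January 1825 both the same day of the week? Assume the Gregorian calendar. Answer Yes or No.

No

From Aug 7, 1804 to Jan 6, 1825 is 7457 days.
7457 mod 7 = 2, so they are different weekdays.
(Aug 7, 1804 is a Tuesday; Jan 6, 1825 is a Thursday.)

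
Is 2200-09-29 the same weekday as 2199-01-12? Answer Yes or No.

From Jan 12, 2199 to Sep 29, 2200 is 625 days.
625 mod 7 = 2, so they are different weekdays.
(Jan 12, 2199 is a Saturday; Sep 29, 2200 is a Monday.)

No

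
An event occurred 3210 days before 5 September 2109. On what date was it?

−365 (one year) → Sep 5, 2108 (2845 left).
−366 (one year; includes Feb 29, 2108) → Sep 5, 2107 (2479 left).
−365 (one year) → Sep 5, 2106 (2114 left).
−365 (one year) → Sep 5, 2105 (1749 left).
−365 (one year) → Sep 5, 2104 (1384 left).
−366 (one year; includes Feb 29, 2104) → Sep 5, 2103 (1018 left).
−365 (one year) → Sep 5, 2102 (653 left).
−365 (one year) → Sep 5, 2101 (288 left).
−5 → Aug 31, 2101 (end of Aug, 31 days; 283 left).
−31 → Jul 31, 2101 (end of Jul, 31 days; 252 left).
−31 → Jun 30, 2101 (end of Jun, 30 days; 221 left).
−30 → May 31, 2101 (end of May, 31 days; 191 left).
−31 → Apr 30, 2101 (end of Apr, 30 days; 160 left).
−30 → Mar 31, 2101 (end of Mar, 31 days; 130 left).
−31 → Feb 28, 2101 (end of Feb, 28 days; 99 left).
−28 → Jan 31, 2101 (end of Jan, 31 days; 71 left).
−31 → Dec 31, 2100 (end of Dec, 31 days; 40 left).
−31 → Nov 30, 2100 (end of Nov, 30 days; 9 left).
−9 → Nov 21, 2100.

November 21, 2100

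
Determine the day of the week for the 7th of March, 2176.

Thursday

Doomsday rule: the anchor day for the 2100s is Sunday. For year 76: 76÷12 = 6 r 4, and 4÷4 = 1, so 6+4+1 = 11.
Sunday + 11 ≡ Thursday — that's 2176's doomsday.
In March the doomsday date is Mar 14.
Mar 7 is 7 days before Mar 14; 7 mod 7 = 0, so Thursday − 0 = Thursday.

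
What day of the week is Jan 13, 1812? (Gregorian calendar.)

Monday

January 1, 1812 is a Wednesday.
Jan 1, 1812 → Jan 13, 1812: 12 days.
Total: 12 days.
12 mod 7 = 5, so Wednesday + 5 = Monday.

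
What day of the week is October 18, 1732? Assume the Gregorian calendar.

Saturday

Doomsday rule: the anchor day for the 1700s is Sunday. For year 32: 32÷12 = 2 r 8, and 8÷4 = 2, so 2+8+2 = 12.
Sunday + 12 ≡ Friday — that's 1732's doomsday.
In October the doomsday date is Oct 10.
Oct 18 is 8 days after Oct 10; 8 mod 7 = 1, so Friday + 1 = Saturday.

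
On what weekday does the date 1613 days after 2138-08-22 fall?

Monday

First find the weekday of Aug 22, 2138. Doomsday rule: the anchor day for the 2100s is Sunday. For year 38: 38÷12 = 3 r 2, and 2÷4 = 0, so 3+2+0 = 5.
Sunday + 5 ≡ Friday — that's 2138's doomsday.
In August the doomsday date is Aug 8.
Aug 22 is 14 days after Aug 8; 14 mod 7 = 0, so Friday + 0 = Friday.
1613 mod 7 = 3, so 1613 days after a Friday is Friday + 3 = Monday.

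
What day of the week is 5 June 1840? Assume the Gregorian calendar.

Doomsday rule: the anchor day for the 1800s is Friday. For year 40: 40÷12 = 3 r 4, and 4÷4 = 1, so 3+4+1 = 8.
Friday + 8 ≡ Saturday — that's 1840's doomsday.
In June the doomsday date is Jun 6.
Jun 5 is 1 day before Jun 6; 1 mod 7 = 1, so Saturday − 1 = Friday.

Friday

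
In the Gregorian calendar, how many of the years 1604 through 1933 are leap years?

Multiples of 4 in [1604,1933]: 83.
Of those, multiples of 100: 3 (not leap unless ÷400).
Multiples of 400: 0.
Leap years = 83 − 3 + 0 = 80.

80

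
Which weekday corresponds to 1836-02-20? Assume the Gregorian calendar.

Saturday

Doomsday rule: the anchor day for the 1800s is Friday. For year 36: 36÷12 = 3 r 0, and 0÷4 = 0, so 3+0+0 = 3.
Friday + 3 ≡ Monday — that's 1836's doomsday.
In February the doomsday date is Feb 29 (1836 is a leap year (divisible by 4)).
Feb 20 is 9 days before Feb 29; 9 mod 7 = 2, so Monday − 2 = Saturday.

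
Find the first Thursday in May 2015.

May 1, 2015 is a Friday.
The first Thursday is therefore May 7 (6 days later).

May 7, 2015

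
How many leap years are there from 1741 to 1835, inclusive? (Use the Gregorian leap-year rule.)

22

Multiples of 4 in [1741,1835]: 23.
Of those, multiples of 100: 1 (not leap unless ÷400).
Multiples of 400: 0.
Leap years = 23 − 1 + 0 = 22.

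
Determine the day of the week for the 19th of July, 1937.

Doomsday rule: the anchor day for the 1900s is Wednesday. For year 37: 37÷12 = 3 r 1, and 1÷4 = 0, so 3+1+0 = 4.
Wednesday + 4 ≡ Sunday — that's 1937's doomsday.
In July the doomsday date is Jul 11.
Jul 19 is 8 days after Jul 11; 8 mod 7 = 1, so Sunday + 1 = Monday.

Monday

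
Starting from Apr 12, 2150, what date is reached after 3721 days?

+365 (one year) → Apr 12, 2151 (3356 left).
+366 (one year; includes Feb 29, 2152) → Apr 12, 2152 (2990 left).
+365 (one year) → Apr 12, 2153 (2625 left).
+365 (one year) → Apr 12, 2154 (2260 left).
+365 (one year) → Apr 12, 2155 (1895 left).
+366 (one year; includes Feb 29, 2156) → Apr 12, 2156 (1529 left).
+365 (one year) → Apr 12, 2157 (1164 left).
+365 (one year) → Apr 12, 2158 (799 left).
+365 (one year) → Apr 12, 2159 (434 left).
+366 (one year; includes Feb 29, 2160) → Apr 12, 2160 (68 left).
Apr has 30 days: +19 → May 1, 2160 (49 left).
May has 31 days: +31 → Jun 1, 2160 (18 left).
+18 → Jun 19, 2160.

June 19, 2160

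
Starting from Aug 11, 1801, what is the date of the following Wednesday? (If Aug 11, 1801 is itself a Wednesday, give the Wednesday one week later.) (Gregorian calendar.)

August 12, 1801

Aug 11, 1801 is a Tuesday.
From Tuesday to the next Wednesday is 1 day.
Aug 11, 1801 + 1 = Aug 12, 1801.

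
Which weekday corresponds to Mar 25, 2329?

Monday

Doomsday rule: the anchor day for the 2300s is Wednesday. For year 29: 29÷12 = 2 r 5, and 5÷4 = 1, so 2+5+1 = 8.
Wednesday + 8 ≡ Thursday — that's 2329's doomsday.
In March the doomsday date is Mar 14.
Mar 25 is 11 days after Mar 14; 11 mod 7 = 4, so Thursday + 4 = Monday.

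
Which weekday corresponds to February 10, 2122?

Doomsday rule: the anchor day for the 2100s is Sunday. For year 22: 22÷12 = 1 r 10, and 10÷4 = 2, so 1+10+2 = 13.
Sunday + 13 ≡ Saturday — that's 2122's doomsday.
In February the doomsday date is Feb 28 (2122 is not a leap year).
Feb 10 is 18 days before Feb 28; 18 mod 7 = 4, so Saturday − 4 = Tuesday.

Tuesday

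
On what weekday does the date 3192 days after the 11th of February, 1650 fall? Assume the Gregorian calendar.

Friday

First find the weekday of Feb 11, 1650. Doomsday rule: the anchor day for the 1600s is Tuesday. For year 50: 50÷12 = 4 r 2, and 2÷4 = 0, so 4+2+0 = 6.
Tuesday + 6 ≡ Monday — that's 1650's doomsday.
In February the doomsday date is Feb 28 (1650 is not a leap year).
Feb 11 is 17 days before Feb 28; 17 mod 7 = 3, so Monday − 3 = Friday.
3192 mod 7 = 0, so 3192 days after a Friday is Friday + 0 = Friday.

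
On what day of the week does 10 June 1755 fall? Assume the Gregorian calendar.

Tuesday

Doomsday rule: the anchor day for the 1700s is Sunday. For year 55: 55÷12 = 4 r 7, and 7÷4 = 1, so 4+7+1 = 12.
Sunday + 12 ≡ Friday — that's 1755's doomsday.
In June the doomsday date is Jun 6.
Jun 10 is 4 days after Jun 6; 4 mod 7 = 4, so Friday + 4 = Tuesday.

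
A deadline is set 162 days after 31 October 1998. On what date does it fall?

April 11, 1999

Oct has 31 days: +1 → Nov 1, 1998 (161 left).
Nov has 30 days: +30 → Dec 1, 1998 (131 left).
Dec has 31 days: +31 → Jan 1, 1999 (100 left).
Jan has 31 days: +31 → Feb 1, 1999 (69 left).
Feb has 28 days: +28 → Mar 1, 1999 (41 left).
Mar has 31 days: +31 → Apr 1, 1999 (10 left).
+10 → Apr 11, 1999.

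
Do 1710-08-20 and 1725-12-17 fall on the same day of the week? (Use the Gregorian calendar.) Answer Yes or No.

From Aug 20, 1710 to Dec 17, 1725 is 5598 days.
5598 mod 7 = 5, so they are different weekdays.
(Aug 20, 1710 is a Wednesday; Dec 17, 1725 is a Monday.)

No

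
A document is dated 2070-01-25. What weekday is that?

Saturday

Doomsday rule: the anchor day for the 2000s is Tuesday. For year 70: 70÷12 = 5 r 10, and 10÷4 = 2, so 5+10+2 = 17.
Tuesday + 17 ≡ Friday — that's 2070's doomsday.
In January the doomsday date is Jan 3 (2070 is not a leap year).
Jan 25 is 22 days after Jan 3; 22 mod 7 = 1, so Friday + 1 = Saturday.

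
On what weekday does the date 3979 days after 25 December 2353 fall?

Monday

Dec 25, 2353 is a Friday.
3979 mod 7 = 3, so 3979 days after a Friday is Friday + 3 = Monday.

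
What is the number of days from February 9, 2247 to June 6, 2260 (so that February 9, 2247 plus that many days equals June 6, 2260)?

Feb 9, 2247 → Feb 9, 2248: 365 days.
Feb 9, 2248 → Feb 9, 2249: 366 days (Feb 29, 2248 is in that span).
Feb 9, 2249 → Feb 9, 2250: 365 days.
Feb 9, 2250 → Feb 9, 2251: 365 days.
Feb 9, 2251 → Feb 9, 2252: 365 days.
Feb 9, 2252 → Feb 9, 2253: 366 days (Feb 29, 2252 is in that span).
Feb 9, 2253 → Feb 9, 2254: 365 days.
Feb 9, 2254 → Feb 9, 2255: 365 days.
Feb 9, 2255 → Feb 9, 2256: 365 days.
Feb 9, 2256 → Feb 9, 2257: 366 days (Feb 29, 2256 is in that span).
Feb 9, 2257 → Feb 9, 2258: 365 days.
Feb 9, 2258 → Feb 9, 2259: 365 days.
Feb 9, 2259 → Feb 9, 2260: 365 days.
Feb 9, 2260 → Mar 9, 2260: 29 days (February has 29).
Mar 9, 2260 → Apr 9, 2260: 31 days (March has 31).
Apr 9, 2260 → May 9, 2260: 30 days (April has 30).
May 9, 2260 → Jun 6, 2260: 28 days.
Total: 4866 days.

4866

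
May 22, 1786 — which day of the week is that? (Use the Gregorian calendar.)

Doomsday rule: the anchor day for the 1700s is Sunday. For year 86: 86÷12 = 7 r 2, and 2÷4 = 0, so 7+2+0 = 9.
Sunday + 9 ≡ Tuesday — that's 1786's doomsday.
In May the doomsday date is May 9.
May 22 is 13 days after May 9; 13 mod 7 = 6, so Tuesday + 6 = Monday.

Monday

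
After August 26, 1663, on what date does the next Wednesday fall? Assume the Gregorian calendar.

August 29, 1663

Aug 26, 1663 is a Sunday.
From Sunday to the next Wednesday is 3 days.
Aug 26, 1663 + 3 = Aug 29, 1663.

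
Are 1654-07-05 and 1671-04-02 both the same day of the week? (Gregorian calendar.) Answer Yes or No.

No

From Jul 5, 1654 to Apr 2, 1671 is 6115 days.
6115 mod 7 = 4, so they are different weekdays.
(Jul 5, 1654 is a Sunday; Apr 2, 1671 is a Thursday.)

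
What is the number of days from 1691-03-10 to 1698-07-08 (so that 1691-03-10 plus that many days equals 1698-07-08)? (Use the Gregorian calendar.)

Mar 10, 1691 → Mar 10, 1692: 366 days (Feb 29, 1692 is in that span).
Mar 10, 1692 → Mar 10, 1693: 365 days.
Mar 10, 1693 → Mar 10, 1694: 365 days.
Mar 10, 1694 → Mar 10, 1695: 365 days.
Mar 10, 1695 → Mar 10, 1696: 366 days (Feb 29, 1696 is in that span).
Mar 10, 1696 → Mar 10, 1697: 365 days.
Mar 10, 1697 → Mar 10, 1698: 365 days.
Mar 10, 1698 → Apr 10, 1698: 31 days (March has 31).
Apr 10, 1698 → May 10, 1698: 30 days (April has 30).
May 10, 1698 → Jun 10, 1698: 31 days (May has 31).
Jun 10, 1698 → Jul 8, 1698: 28 days.
Total: 2677 days.

2677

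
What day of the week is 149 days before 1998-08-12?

Aug 12, 1998 is a Wednesday.
149 mod 7 = 2, so 149 days before a Wednesday is Wednesday − 2 = Monday.

Monday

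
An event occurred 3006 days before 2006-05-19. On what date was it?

February 24, 1998

−365 (one year) → May 19, 2005 (2641 left).
−365 (one year) → May 19, 2004 (2276 left).
−366 (one year; includes Feb 29, 2004) → May 19, 2003 (1910 left).
−365 (one year) → May 19, 2002 (1545 left).
−365 (one year) → May 19, 2001 (1180 left).
−365 (one year) → May 19, 2000 (815 left).
−366 (one year; includes Feb 29, 2000) → May 19, 1999 (449 left).
−365 (one year) → May 19, 1998 (84 left).
−19 → Apr 30, 1998 (end of Apr, 30 days; 65 left).
−30 → Mar 31, 1998 (end of Mar, 31 days; 35 left).
−31 → Feb 28, 1998 (end of Feb, 28 days; 4 left).
−4 → Feb 24, 1998.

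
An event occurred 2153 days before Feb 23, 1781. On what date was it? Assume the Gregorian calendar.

April 3, 1775

−366 (one year; includes Feb 29, 1780) → Feb 23, 1780 (1787 left).
−365 (one year) → Feb 23, 1779 (1422 left).
−365 (one year) → Feb 23, 1778 (1057 left).
−365 (one year) → Feb 23, 1777 (692 left).
−366 (one year; includes Feb 29, 1776) → Feb 23, 1776 (326 left).
−23 → Jan 31, 1776 (end of Jan, 31 days; 303 left).
−31 → Dec 31, 1775 (end of Dec, 31 days; 272 left).
−31 → Nov 30, 1775 (end of Nov, 30 days; 241 left).
−30 → Oct 31, 1775 (end of Oct, 31 days; 211 left).
−31 → Sep 30, 1775 (end of Sep, 30 days; 180 left).
−30 → Aug 31, 1775 (end of Aug, 31 days; 150 left).
−31 → Jul 31, 1775 (end of Jul, 31 days; 119 left).
−31 → Jun 30, 1775 (end of Jun, 30 days; 88 left).
−30 → May 31, 1775 (end of May, 31 days; 58 left).
−31 → Apr 30, 1775 (end of Apr, 30 days; 27 left).
−27 → Apr 3, 1775.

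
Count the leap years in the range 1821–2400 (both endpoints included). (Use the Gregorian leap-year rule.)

141

Multiples of 4 in [1821,2400]: 145.
Of those, multiples of 100: 6 (not leap unless ÷400).
Multiples of 400: 2.
Leap years = 145 − 6 + 2 = 141.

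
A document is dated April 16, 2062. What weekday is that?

Doomsday rule: the anchor day for the 2000s is Tuesday. For year 62: 62÷12 = 5 r 2, and 2÷4 = 0, so 5+2+0 = 7.
Tuesday + 7 ≡ Tuesday — that's 2062's doomsday.
In April the doomsday date is Apr 4.
Apr 16 is 12 days after Apr 4; 12 mod 7 = 5, so Tuesday + 5 = Sunday.

Sunday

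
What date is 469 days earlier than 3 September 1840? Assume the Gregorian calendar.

May 23, 1839

−366 (one year; includes Feb 29, 1840) → Sep 3, 1839 (103 left).
−3 → Aug 31, 1839 (end of Aug, 31 days; 100 left).
−31 → Jul 31, 1839 (end of Jul, 31 days; 69 left).
−31 → Jun 30, 1839 (end of Jun, 30 days; 38 left).
−30 → May 31, 1839 (end of May, 31 days; 8 left).
−8 → May 23, 1839.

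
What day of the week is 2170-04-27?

Friday

January 1, 2170 is a Monday.
Jan 1, 2170 → Feb 1, 2170: 31 days (January has 31).
Feb 1, 2170 → Mar 1, 2170: 28 days (February has 28).
Mar 1, 2170 → Apr 1, 2170: 31 days (March has 31).
Apr 1, 2170 → Apr 27, 2170: 26 days.
Total: 116 days.
116 mod 7 = 4, so Monday + 4 = Friday.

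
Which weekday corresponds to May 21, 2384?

Doomsday rule: the anchor day for the 2300s is Wednesday. For year 84: 84÷12 = 7 r 0, and 0÷4 = 0, so 7+0+0 = 7.
Wednesday + 7 ≡ Wednesday — that's 2384's doomsday.
In May the doomsday date is May 9.
May 21 is 12 days after May 9; 12 mod 7 = 5, so Wednesday + 5 = Monday.

Monday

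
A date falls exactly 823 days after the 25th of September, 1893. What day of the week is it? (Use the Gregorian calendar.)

Friday

First find the weekday of Sep 25, 1893. Doomsday rule: the anchor day for the 1800s is Friday. For year 93: 93÷12 = 7 r 9, and 9÷4 = 2, so 7+9+2 = 18.
Friday + 18 ≡ Tuesday — that's 1893's doomsday.
In September the doomsday date is Sep 5.
Sep 25 is 20 days after Sep 5; 20 mod 7 = 6, so Tuesday + 6 = Monday.
823 mod 7 = 4, so 823 days after a Monday is Monday + 4 = Friday.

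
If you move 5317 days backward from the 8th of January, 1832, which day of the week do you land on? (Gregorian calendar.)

First find the weekday of Jan 8, 1832. Doomsday rule: the anchor day for the 1800s is Friday. For year 32: 32÷12 = 2 r 8, and 8÷4 = 2, so 2+8+2 = 12.
Friday + 12 ≡ Wednesday — that's 1832's doomsday.
In January the doomsday date is Jan 4 (1832 is a leap year (divisible by 4)).
Jan 8 is 4 days after Jan 4; 4 mod 7 = 4, so Wednesday + 4 = Sunday.
5317 mod 7 = 4, so 5317 days before a Sunday is Sunday − 4 = Wednesday.

Wednesday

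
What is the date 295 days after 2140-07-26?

Jul has 31 days: +6 → Aug 1, 2140 (289 left).
Aug has 31 days: +31 → Sep 1, 2140 (258 left).
Sep has 30 days: +30 → Oct 1, 2140 (228 left).
Oct has 31 days: +31 → Nov 1, 2140 (197 left).
Nov has 30 days: +30 → Dec 1, 2140 (167 left).
Dec has 31 days: +31 → Jan 1, 2141 (136 left).
Jan has 31 days: +31 → Feb 1, 2141 (105 left).
Feb has 28 days: +28 → Mar 1, 2141 (77 left).
Mar has 31 days: +31 → Apr 1, 2141 (46 left).
Apr has 30 days: +30 → May 1, 2141 (16 left).
+16 → May 17, 2141.

May 17, 2141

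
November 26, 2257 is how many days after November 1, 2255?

Nov 1, 2255 → Nov 1, 2256: 366 days (Feb 29, 2256 is in that span).
Nov 1, 2256 → Dec 1, 2256: 30 days (November has 30).
Dec 1, 2256 → Jan 1, 2257: 31 days (December has 31).
Jan 1, 2257 → Feb 1, 2257: 31 days (January has 31).
Feb 1, 2257 → Mar 1, 2257: 28 days (February has 28).
Mar 1, 2257 → Apr 1, 2257: 31 days (March has 31).
Apr 1, 2257 → May 1, 2257: 30 days (April has 30).
May 1, 2257 → Jun 1, 2257: 31 days (May has 31).
Jun 1, 2257 → Jul 1, 2257: 30 days (June has 30).
Jul 1, 2257 → Aug 1, 2257: 31 days (July has 31).
Aug 1, 2257 → Sep 1, 2257: 31 days (August has 31).
Sep 1, 2257 → Oct 1, 2257: 30 days (September has 30).
Oct 1, 2257 → Nov 1, 2257: 31 days (October has 31).
Nov 1, 2257 → Nov 26, 2257: 25 days.
Total: 756 days.

756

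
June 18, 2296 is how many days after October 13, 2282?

4997

Oct 13, 2282 → Oct 13, 2283: 365 days.
Oct 13, 2283 → Oct 13, 2284: 366 days (Feb 29, 2284 is in that span).
Oct 13, 2284 → Oct 13, 2285: 365 days.
Oct 13, 2285 → Oct 13, 2286: 365 days.
Oct 13, 2286 → Oct 13, 2287: 365 days.
Oct 13, 2287 → Oct 13, 2288: 366 days (Feb 29, 2288 is in that span).
Oct 13, 2288 → Oct 13, 2289: 365 days.
Oct 13, 2289 → Oct 13, 2290: 365 days.
Oct 13, 2290 → Oct 13, 2291: 365 days.
Oct 13, 2291 → Oct 13, 2292: 366 days (Feb 29, 2292 is in that span).
Oct 13, 2292 → Oct 13, 2293: 365 days.
Oct 13, 2293 → Oct 13, 2294: 365 days.
Oct 13, 2294 → Oct 13, 2295: 365 days.
Oct 13, 2295 → Nov 13, 2295: 31 days (October has 31).
Nov 13, 2295 → Dec 13, 2295: 30 days (November has 30).
Dec 13, 2295 → Jan 13, 2296: 31 days (December has 31).
Jan 13, 2296 → Feb 13, 2296: 31 days (January has 31).
Feb 13, 2296 → Mar 13, 2296: 29 days (February has 29).
Mar 13, 2296 → Apr 13, 2296: 31 days (March has 31).
Apr 13, 2296 → May 13, 2296: 30 days (April has 30).
May 13, 2296 → Jun 13, 2296: 31 days (May has 31).
Jun 13, 2296 → Jun 18, 2296: 5 days.
Total: 4997 days.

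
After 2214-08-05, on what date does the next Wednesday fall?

Aug 5, 2214 is a Friday.
From Friday to the next Wednesday is 5 days.
Aug 5, 2214 + 5 = Aug 10, 2214.

August 10, 2214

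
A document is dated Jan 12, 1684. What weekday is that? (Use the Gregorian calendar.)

Doomsday rule: the anchor day for the 1600s is Tuesday. For year 84: 84÷12 = 7 r 0, and 0÷4 = 0, so 7+0+0 = 7.
Tuesday + 7 ≡ Tuesday — that's 1684's doomsday.
In January the doomsday date is Jan 4 (1684 is a leap year (divisible by 4)).
Jan 12 is 8 days after Jan 4; 8 mod 7 = 1, so Tuesday + 1 = Wednesday.

Wednesday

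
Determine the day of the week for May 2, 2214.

Monday

Doomsday rule: the anchor day for the 2200s is Friday. For year 14: 14÷12 = 1 r 2, and 2÷4 = 0, so 1+2+0 = 3.
Friday + 3 ≡ Monday — that's 2214's doomsday.
In May the doomsday date is May 9.
May 2 is 7 days before May 9; 7 mod 7 = 0, so Monday − 0 = Monday.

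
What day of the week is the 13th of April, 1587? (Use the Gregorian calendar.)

Doomsday rule: the anchor day for the 1500s is Wednesday. For year 87: 87÷12 = 7 r 3, and 3÷4 = 0, so 7+3+0 = 10.
Wednesday + 10 ≡ Saturday — that's 1587's doomsday.
In April the doomsday date is Apr 4.
Apr 13 is 9 days after Apr 4; 9 mod 7 = 2, so Saturday + 2 = Monday.

Monday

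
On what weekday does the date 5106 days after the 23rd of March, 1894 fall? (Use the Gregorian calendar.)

Mar 23, 1894 is a Friday.
5106 mod 7 = 3, so 5106 days after a Friday is Friday + 3 = Monday.

Monday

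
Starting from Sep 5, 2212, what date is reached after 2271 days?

+365 (one year) → Sep 5, 2213 (1906 left).
+365 (one year) → Sep 5, 2214 (1541 left).
+365 (one year) → Sep 5, 2215 (1176 left).
+366 (one year; includes Feb 29, 2216) → Sep 5, 2216 (810 left).
+365 (one year) → Sep 5, 2217 (445 left).
+365 (one year) → Sep 5, 2218 (80 left).
Sep has 30 days: +26 → Oct 1, 2218 (54 left).
Oct has 31 days: +31 → Nov 1, 2218 (23 left).
+23 → Nov 24, 2218.

November 24, 2218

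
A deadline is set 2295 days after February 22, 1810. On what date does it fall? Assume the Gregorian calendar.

+365 (one year) → Feb 22, 1811 (1930 left).
+365 (one year) → Feb 22, 1812 (1565 left).
+366 (one year; includes Feb 29, 1812) → Feb 22, 1813 (1199 left).
+365 (one year) → Feb 22, 1814 (834 left).
+365 (one year) → Feb 22, 1815 (469 left).
+365 (one year) → Feb 22, 1816 (104 left).
Feb has 29 days: +8 → Mar 1, 1816 (96 left).
Mar has 31 days: +31 → Apr 1, 1816 (65 left).
Apr has 30 days: +30 → May 1, 1816 (35 left).
May has 31 days: +31 → Jun 1, 1816 (4 left).
+4 → Jun 5, 1816.

June 5, 1816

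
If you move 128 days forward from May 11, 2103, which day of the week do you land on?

Sunday

May 11, 2103 is a Friday.
128 mod 7 = 2, so 128 days after a Friday is Friday + 2 = Sunday.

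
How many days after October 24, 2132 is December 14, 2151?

6990

Oct 24, 2132 → Oct 24, 2133: 365 days.
Oct 24, 2133 → Oct 24, 2134: 365 days.
Oct 24, 2134 → Oct 24, 2135: 365 days.
Oct 24, 2135 → Oct 24, 2136: 366 days (Feb 29, 2136 is in that span).
Oct 24, 2136 → Oct 24, 2137: 365 days.
Oct 24, 2137 → Oct 24, 2138: 365 days.
Oct 24, 2138 → Oct 24, 2139: 365 days.
Oct 24, 2139 → Oct 24, 2140: 366 days (Feb 29, 2140 is in that span).
Oct 24, 2140 → Oct 24, 2141: 365 days.
Oct 24, 2141 → Oct 24, 2142: 365 days.
Oct 24, 2142 → Oct 24, 2143: 365 days.
Oct 24, 2143 → Oct 24, 2144: 366 days (Feb 29, 2144 is in that span).
Oct 24, 2144 → Oct 24, 2145: 365 days.
Oct 24, 2145 → Oct 24, 2146: 365 days.
Oct 24, 2146 → Oct 24, 2147: 365 days.
Oct 24, 2147 → Oct 24, 2148: 366 days (Feb 29, 2148 is in that span).
Oct 24, 2148 → Oct 24, 2149: 365 days.
Oct 24, 2149 → Oct 24, 2150: 365 days.
Oct 24, 2150 → Oct 24, 2151: 365 days.
Oct 24, 2151 → Nov 24, 2151: 31 days (October has 31).
Nov 24, 2151 → Dec 14, 2151: 20 days.
Total: 6990 days.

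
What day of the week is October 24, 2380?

Friday

Doomsday rule: the anchor day for the 2300s is Wednesday. For year 80: 80÷12 = 6 r 8, and 8÷4 = 2, so 6+8+2 = 16.
Wednesday + 16 ≡ Friday — that's 2380's doomsday.
In October the doomsday date is Oct 10.
Oct 24 is 14 days after Oct 10; 14 mod 7 = 0, so Friday + 0 = Friday.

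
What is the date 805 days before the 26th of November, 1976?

September 13, 1974

−366 (one year; includes Feb 29, 1976) → Nov 26, 1975 (439 left).
−365 (one year) → Nov 26, 1974 (74 left).
−26 → Oct 31, 1974 (end of Oct, 31 days; 48 left).
−31 → Sep 30, 1974 (end of Sep, 30 days; 17 left).
−17 → Sep 13, 1974.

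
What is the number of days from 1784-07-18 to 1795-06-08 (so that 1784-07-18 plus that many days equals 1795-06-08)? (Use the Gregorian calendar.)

Jul 18, 1784 → Jul 18, 1785: 365 days.
Jul 18, 1785 → Jul 18, 1786: 365 days.
Jul 18, 1786 → Jul 18, 1787: 365 days.
Jul 18, 1787 → Jul 18, 1788: 366 days (Feb 29, 1788 is in that span).
Jul 18, 1788 → Jul 18, 1789: 365 days.
Jul 18, 1789 → Jul 18, 1790: 365 days.
Jul 18, 1790 → Jul 18, 1791: 365 days.
Jul 18, 1791 → Jul 18, 1792: 366 days (Feb 29, 1792 is in that span).
Jul 18, 1792 → Jul 18, 1793: 365 days.
Jul 18, 1793 → Jul 18, 1794: 365 days.
Jul 18, 1794 → Aug 18, 1794: 31 days (July has 31).
Aug 18, 1794 → Sep 18, 1794: 31 days (August has 31).
Sep 18, 1794 → Oct 18, 1794: 30 days (September has 30).
Oct 18, 1794 → Nov 18, 1794: 31 days (October has 31).
Nov 18, 1794 → Dec 18, 1794: 30 days (November has 30).
Dec 18, 1794 → Jan 18, 1795: 31 days (December has 31).
Jan 18, 1795 → Feb 18, 1795: 31 days (January has 31).
Feb 18, 1795 → Mar 18, 1795: 28 days (February has 28).
Mar 18, 1795 → Apr 18, 1795: 31 days (March has 31).
Apr 18, 1795 → May 18, 1795: 30 days (April has 30).
May 18, 1795 → Jun 8, 1795: 21 days.
Total: 3977 days.

3977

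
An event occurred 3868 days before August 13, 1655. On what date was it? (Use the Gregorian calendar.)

January 9, 1645

−365 (one year) → Aug 13, 1654 (3503 left).
−365 (one year) → Aug 13, 1653 (3138 left).
−365 (one year) → Aug 13, 1652 (2773 left).
−366 (one year; includes Feb 29, 1652) → Aug 13, 1651 (2407 left).
−365 (one year) → Aug 13, 1650 (2042 left).
−365 (one year) → Aug 13, 1649 (1677 left).
−365 (one year) → Aug 13, 1648 (1312 left).
−366 (one year; includes Feb 29, 1648) → Aug 13, 1647 (946 left).
−365 (one year) → Aug 13, 1646 (581 left).
−365 (one year) → Aug 13, 1645 (216 left).
−13 → Jul 31, 1645 (end of Jul, 31 days; 203 left).
−31 → Jun 30, 1645 (end of Jun, 30 days; 172 left).
−30 → May 31, 1645 (end of May, 31 days; 142 left).
−31 → Apr 30, 1645 (end of Apr, 30 days; 111 left).
−30 → Mar 31, 1645 (end of Mar, 31 days; 81 left).
−31 → Feb 28, 1645 (end of Feb, 28 days; 50 left).
−28 → Jan 31, 1645 (end of Jan, 31 days; 22 left).
−22 → Jan 9, 1645.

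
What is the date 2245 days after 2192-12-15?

February 7, 2199

+365 (one year) → Dec 15, 2193 (1880 left).
+365 (one year) → Dec 15, 2194 (1515 left).
+365 (one year) → Dec 15, 2195 (1150 left).
+366 (one year; includes Feb 29, 2196) → Dec 15, 2196 (784 left).
+365 (one year) → Dec 15, 2197 (419 left).
+365 (one year) → Dec 15, 2198 (54 left).
Dec has 31 days: +17 → Jan 1, 2199 (37 left).
Jan has 31 days: +31 → Feb 1, 2199 (6 left).
+6 → Feb 7, 2199.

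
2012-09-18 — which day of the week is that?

Tuesday

Doomsday rule: the anchor day for the 2000s is Tuesday. For year 12: 12÷12 = 1 r 0, and 0÷4 = 0, so 1+0+0 = 1.
Tuesday + 1 ≡ Wednesday — that's 2012's doomsday.
In September the doomsday date is Sep 5.
Sep 18 is 13 days after Sep 5; 13 mod 7 = 6, so Wednesday + 6 = Tuesday.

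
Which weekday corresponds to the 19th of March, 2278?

Tuesday

Doomsday rule: the anchor day for the 2200s is Friday. For year 78: 78÷12 = 6 r 6, and 6÷4 = 1, so 6+6+1 = 13.
Friday + 13 ≡ Thursday — that's 2278's doomsday.
In March the doomsday date is Mar 14.
Mar 19 is 5 days after Mar 14; 5 mod 7 = 5, so Thursday + 5 = Tuesday.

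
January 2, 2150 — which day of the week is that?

Doomsday rule: the anchor day for the 2100s is Sunday. For year 50: 50÷12 = 4 r 2, and 2÷4 = 0, so 4+2+0 = 6.
Sunday + 6 ≡ Saturday — that's 2150's doomsday.
In January the doomsday date is Jan 3 (2150 is not a leap year).
Jan 2 is 1 day before Jan 3; 1 mod 7 = 1, so Saturday − 1 = Friday.

Friday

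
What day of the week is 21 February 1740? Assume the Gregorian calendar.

Sunday

Doomsday rule: the anchor day for the 1700s is Sunday. For year 40: 40÷12 = 3 r 4, and 4÷4 = 1, so 3+4+1 = 8.
Sunday + 8 ≡ Monday — that's 1740's doomsday.
In February the doomsday date is Feb 29 (1740 is a leap year (divisible by 4)).
Feb 21 is 8 days before Feb 29; 8 mod 7 = 1, so Monday − 1 = Sunday.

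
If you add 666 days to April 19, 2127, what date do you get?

February 13, 2129

+366 (one year; includes Feb 29, 2128) → Apr 19, 2128 (300 left).
Apr has 30 days: +12 → May 1, 2128 (288 left).
May has 31 days: +31 → Jun 1, 2128 (257 left).
Jun has 30 days: +30 → Jul 1, 2128 (227 left).
Jul has 31 days: +31 → Aug 1, 2128 (196 left).
Aug has 31 days: +31 → Sep 1, 2128 (165 left).
Sep has 30 days: +30 → Oct 1, 2128 (135 left).
Oct has 31 days: +31 → Nov 1, 2128 (104 left).
Nov has 30 days: +30 → Dec 1, 2128 (74 left).
Dec has 31 days: +31 → Jan 1, 2129 (43 left).
Jan has 31 days: +31 → Feb 1, 2129 (12 left).
+12 → Feb 13, 2129.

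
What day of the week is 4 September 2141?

Doomsday rule: the anchor day for the 2100s is Sunday. For year 41: 41÷12 = 3 r 5, and 5÷4 = 1, so 3+5+1 = 9.
Sunday + 9 ≡ Tuesday — that's 2141's doomsday.
In September the doomsday date is Sep 5.
Sep 4 is 1 day before Sep 5; 1 mod 7 = 1, so Tuesday − 1 = Monday.

Monday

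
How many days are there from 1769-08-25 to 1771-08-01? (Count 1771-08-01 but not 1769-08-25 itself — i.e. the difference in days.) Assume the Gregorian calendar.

Aug 25, 1769 → Aug 25, 1770: 365 days.
Aug 25, 1770 → Sep 25, 1770: 31 days (August has 31).
Sep 25, 1770 → Oct 25, 1770: 30 days (September has 30).
Oct 25, 1770 → Nov 25, 1770: 31 days (October has 31).
Nov 25, 1770 → Dec 25, 1770: 30 days (November has 30).
Dec 25, 1770 → Jan 25, 1771: 31 days (December has 31).
Jan 25, 1771 → Feb 25, 1771: 31 days (January has 31).
Feb 25, 1771 → Mar 25, 1771: 28 days (February has 28).
Mar 25, 1771 → Apr 25, 1771: 31 days (March has 31).
Apr 25, 1771 → May 25, 1771: 30 days (April has 30).
May 25, 1771 → Jun 25, 1771: 31 days (May has 31).
Jun 25, 1771 → Jul 25, 1771: 30 days (June has 30).
Jul 25, 1771 → Aug 1, 1771: 7 days.
Total: 706 days.

706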